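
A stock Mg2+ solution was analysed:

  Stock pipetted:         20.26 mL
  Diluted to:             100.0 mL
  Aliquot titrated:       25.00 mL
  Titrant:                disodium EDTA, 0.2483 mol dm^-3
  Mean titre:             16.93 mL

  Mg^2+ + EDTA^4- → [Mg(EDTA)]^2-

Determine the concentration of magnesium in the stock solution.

n(EDTA) = 0.01693 × 0.2483 = 4.204 × 10^-3 mol
n(Mg2+) in the aliquot = 4.204 × 10^-3 mol (1:1 ratio)
[Mg2+]_dilute = 4.204 × 10^-3 / 0.02500 = 0.1681 mol/L
Dilution factor = 100.0 / 20.26 = 4.936
[Mg2+]_stock = 0.1681 × 4.936 = 0.8300 mol/L

0.8300 mol/L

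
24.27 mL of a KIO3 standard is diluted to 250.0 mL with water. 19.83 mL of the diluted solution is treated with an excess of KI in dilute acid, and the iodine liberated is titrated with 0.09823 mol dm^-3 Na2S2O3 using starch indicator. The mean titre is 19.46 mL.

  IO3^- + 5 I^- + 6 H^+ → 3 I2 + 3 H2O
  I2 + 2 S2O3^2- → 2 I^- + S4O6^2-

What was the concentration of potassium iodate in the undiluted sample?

n(S2O3^2-) = 0.01946 × 0.09823 = 1.912 × 10^-3 mol
n(I2) = n(S2O3^2-)/2 = 9.558 × 10^-4 mol
From the 1:3 ratio, n(IO3^-) in the aliquot = 1/3 × 9.558 × 10^-4 = 3.186 × 10^-4 mol
[IO3^-]_dilute = 3.186 × 10^-4 / 0.01983 = 0.01607 mol/L
[IO3^-]_original = 0.01607 × 250.0/24.27 = 0.1655 mol/L

0.1655 mol/L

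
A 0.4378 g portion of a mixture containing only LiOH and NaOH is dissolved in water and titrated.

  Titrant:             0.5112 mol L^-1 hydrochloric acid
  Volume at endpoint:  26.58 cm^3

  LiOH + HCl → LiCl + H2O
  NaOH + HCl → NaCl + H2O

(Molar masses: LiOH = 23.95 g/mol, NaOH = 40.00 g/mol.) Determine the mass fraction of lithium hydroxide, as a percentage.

n(HCl) = 0.02658 × 0.5112 = 0.01359 mol
Let x = n(LiOH), y = n(NaOH).
Titrant: 1x + 1y = 0.01359;  mass: 23.95x + 40.00y = 0.4378
Solving, x = 6.586 × 10^-3 mol, y = 7.002 × 10^-3 mol
mass of LiOH = 6.586 × 10^-3 × 23.95 = 0.1577 g
% LiOH = 0.1577 / 0.4378 × 100 = 36.03 %

36.03 %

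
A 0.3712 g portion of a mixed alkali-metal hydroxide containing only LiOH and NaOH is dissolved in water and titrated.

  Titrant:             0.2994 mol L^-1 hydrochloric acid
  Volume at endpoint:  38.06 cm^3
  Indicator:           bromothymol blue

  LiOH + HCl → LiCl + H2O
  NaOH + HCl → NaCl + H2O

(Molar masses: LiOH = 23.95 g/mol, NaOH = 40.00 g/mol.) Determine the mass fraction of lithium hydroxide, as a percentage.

34.01 %

n(HCl) = 0.03806 × 0.2994 = 0.01140 mol
Let x = n(LiOH), y = n(NaOH).
Titrant: 1x + 1y = 0.01140;  mass: 23.95x + 40.00y = 0.3712
Solving, x = 5.271 × 10^-3 mol, y = 6.124 × 10^-3 mol
mass of LiOH = 5.271 × 10^-3 × 23.95 = 0.1263 g
% LiOH = 0.1263 / 0.3712 × 100 = 34.01 %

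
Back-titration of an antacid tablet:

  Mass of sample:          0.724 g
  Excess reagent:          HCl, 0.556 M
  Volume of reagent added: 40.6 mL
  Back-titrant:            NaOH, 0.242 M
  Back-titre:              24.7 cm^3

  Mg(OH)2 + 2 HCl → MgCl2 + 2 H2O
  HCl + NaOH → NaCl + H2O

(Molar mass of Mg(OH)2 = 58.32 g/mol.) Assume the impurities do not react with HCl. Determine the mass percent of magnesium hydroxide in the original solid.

n(HCl) added = 0.0406 × 0.556 = 0.0226 mol
n(NaOH) used in back-titration = 0.0247 × 0.242 = 5.98 × 10^-3 mol
n(HCl) left over = 5.98 × 10^-3 mol (1:1 ratio)
n(HCl) consumed by analyte = 0.0226 − 5.98 × 10^-3 = 0.0166 mol
From the 1:2 ratio, n(Mg(OH)2) = 1/2 × 0.0166 = 8.30 × 10^-3 mol
mass of Mg(OH)2 = 8.30 × 10^-3 × 58.32 = 0.484 g
% Mg(OH)2 = 0.484 / 0.724 × 100 = 66.8 %

66.8 %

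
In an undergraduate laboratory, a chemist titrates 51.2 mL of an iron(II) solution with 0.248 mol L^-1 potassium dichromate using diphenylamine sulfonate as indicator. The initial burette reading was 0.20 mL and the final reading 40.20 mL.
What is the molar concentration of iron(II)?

1.16 mol/L

Cr2O7^2- + 6 Fe^2+ + 14 H^+ → 2 Cr^3+ + 6 Fe^3+ + 7 H2O
n(K2Cr2O7) = 0.0400 L × 0.248 mol/L = 9.92 × 10^-3 mol
From the 6:1 mole ratio, n(Fe2+) = 6/1 × 9.92 × 10^-3 = 0.0595 mol
[Fe2+] = 0.0595 mol / 0.0512 L = 1.16 mol/L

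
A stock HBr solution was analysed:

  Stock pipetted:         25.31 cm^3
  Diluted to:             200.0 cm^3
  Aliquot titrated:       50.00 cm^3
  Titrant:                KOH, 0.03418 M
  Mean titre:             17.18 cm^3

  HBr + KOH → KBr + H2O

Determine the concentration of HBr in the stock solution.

0.09280 M

n(KOH) = 0.01718 × 0.03418 = 5.872 × 10^-4 mol
n(HBr) in the aliquot = 5.872 × 10^-4 mol (1:1 ratio)
[HBr]_dilute = 5.872 × 10^-4 / 0.05000 = 0.01174 mol/L
Dilution factor = 200.0 / 25.31 = 7.902
[HBr]_stock = 0.01174 × 7.902 = 0.09280 mol/L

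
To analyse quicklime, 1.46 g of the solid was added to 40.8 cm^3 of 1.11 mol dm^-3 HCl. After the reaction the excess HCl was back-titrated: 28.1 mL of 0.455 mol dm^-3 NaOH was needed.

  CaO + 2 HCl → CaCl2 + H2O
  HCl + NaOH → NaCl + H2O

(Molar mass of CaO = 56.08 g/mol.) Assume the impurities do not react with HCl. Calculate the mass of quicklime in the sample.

n(HCl) added = 0.0408 × 1.11 = 0.0453 mol
n(NaOH) used in back-titration = 0.0281 × 0.455 = 0.0128 mol
n(HCl) left over = 0.0128 mol (1:1 ratio)
n(HCl) consumed by analyte = 0.0453 − 0.0128 = 0.0325 mol
From the 1:2 ratio, n(CaO) = 1/2 × 0.0325 = 0.0163 mol
mass of CaO = 0.0163 × 56.08 = 0.911 g

0.911 g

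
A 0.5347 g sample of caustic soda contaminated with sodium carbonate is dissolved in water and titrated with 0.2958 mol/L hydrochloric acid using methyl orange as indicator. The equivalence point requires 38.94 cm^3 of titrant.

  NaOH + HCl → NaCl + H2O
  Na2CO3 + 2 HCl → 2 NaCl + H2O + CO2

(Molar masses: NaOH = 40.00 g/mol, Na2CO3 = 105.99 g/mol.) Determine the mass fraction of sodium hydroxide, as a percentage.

43.59 %

n(HCl) = 0.03894 × 0.2958 = 0.01152 mol
Let x = n(NaOH), y = n(Na2CO3).
Titrant: 1x + 2y = 0.01152;  mass: 40.00x + 105.99y = 0.5347
Solving, x = 5.827 × 10^-3 mol, y = 2.846 × 10^-3 mol
mass of NaOH = 5.827 × 10^-3 × 40.00 = 0.2331 g
% NaOH = 0.2331 / 0.5347 × 100 = 43.59 %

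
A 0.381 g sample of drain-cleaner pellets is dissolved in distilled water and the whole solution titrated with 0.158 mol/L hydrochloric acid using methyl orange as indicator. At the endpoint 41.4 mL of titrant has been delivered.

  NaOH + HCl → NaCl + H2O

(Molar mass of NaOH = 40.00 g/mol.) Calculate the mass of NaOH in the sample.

0.262 g

n(HCl) = 0.0414 L × 0.158 mol/L = 6.54 × 10^-3 mol
n(NaOH) = 6.54 × 10^-3 mol (1:1 ratio)
mass of NaOH = 6.54 × 10^-3 × 40.00 g/mol = 0.262 g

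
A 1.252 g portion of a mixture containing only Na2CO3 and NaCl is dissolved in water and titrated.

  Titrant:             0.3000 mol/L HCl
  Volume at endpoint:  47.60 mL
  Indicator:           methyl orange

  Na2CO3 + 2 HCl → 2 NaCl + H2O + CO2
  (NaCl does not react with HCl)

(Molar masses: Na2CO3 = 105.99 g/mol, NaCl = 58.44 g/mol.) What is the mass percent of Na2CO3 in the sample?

60.44 %

n(HCl) = 0.04760 × 0.3000 = 0.01428 mol
Let x = n(Na2CO3), y = n(NaCl).
Titrant: 2x = 0.01428;  mass: 105.99x + 58.44y = 1.252
Solving, x = 7.140 × 10^-3 mol, y = 8.474 × 10^-3 mol
mass of Na2CO3 = 7.140 × 10^-3 × 105.99 = 0.7568 g
% Na2CO3 = 0.7568 / 1.252 × 100 = 60.44 %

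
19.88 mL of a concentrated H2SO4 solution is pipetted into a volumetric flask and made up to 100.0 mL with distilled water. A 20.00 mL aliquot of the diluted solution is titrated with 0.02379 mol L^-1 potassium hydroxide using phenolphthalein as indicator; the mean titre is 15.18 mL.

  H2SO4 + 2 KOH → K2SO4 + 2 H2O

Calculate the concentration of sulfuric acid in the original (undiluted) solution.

0.04541 mol/L

n(KOH) = 0.01518 × 0.02379 = 3.611 × 10^-4 mol
From the 1:2 ratio, n(H2SO4) in the aliquot = 1/2 × 3.611 × 10^-4 = 1.806 × 10^-4 mol
[H2SO4]_dilute = 1.806 × 10^-4 / 0.02000 = 0.009028 mol/L
Dilution factor = 100.0 / 19.88 = 5.030
[H2SO4]_stock = 0.009028 × 5.030 = 0.04541 mol/L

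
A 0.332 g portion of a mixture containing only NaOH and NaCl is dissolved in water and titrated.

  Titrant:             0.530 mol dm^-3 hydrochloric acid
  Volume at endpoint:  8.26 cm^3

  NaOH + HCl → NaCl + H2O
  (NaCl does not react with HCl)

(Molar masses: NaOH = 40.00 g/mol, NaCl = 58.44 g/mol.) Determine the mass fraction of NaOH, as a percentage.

52.7 %

n(HCl) = 0.00826 × 0.530 = 4.38 × 10^-3 mol
Let x = n(NaOH), y = n(NaCl).
Titrant: 1x = 4.38 × 10^-3;  mass: 40.00x + 58.44y = 0.332
Solving, x = 4.38 × 10^-3 mol, y = 2.68 × 10^-3 mol
mass of NaOH = 4.38 × 10^-3 × 40.00 = 0.175 g
% NaOH = 0.175 / 0.332 × 100 = 52.7 %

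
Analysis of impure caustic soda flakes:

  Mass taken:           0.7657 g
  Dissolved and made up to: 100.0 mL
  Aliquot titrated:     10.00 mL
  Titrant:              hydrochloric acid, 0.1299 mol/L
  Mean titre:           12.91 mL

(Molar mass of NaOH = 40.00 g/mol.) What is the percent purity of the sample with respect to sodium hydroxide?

NaOH + HCl → NaCl + H2O
n(HCl) per titration = 0.01291 × 0.1299 = 1.677 × 10^-3 mol
n(NaOH) in each aliquot = 1.677 × 10^-3 mol (1:1 ratio)
n(NaOH) in the whole flask = 1.677 × 10^-3 × 100.0/10.00 = 0.01677 mol
mass of NaOH = 0.01677 × 40.00 = 0.6708 g
% NaOH = 0.6708 / 0.7657 × 100 = 87.61 %

87.61 %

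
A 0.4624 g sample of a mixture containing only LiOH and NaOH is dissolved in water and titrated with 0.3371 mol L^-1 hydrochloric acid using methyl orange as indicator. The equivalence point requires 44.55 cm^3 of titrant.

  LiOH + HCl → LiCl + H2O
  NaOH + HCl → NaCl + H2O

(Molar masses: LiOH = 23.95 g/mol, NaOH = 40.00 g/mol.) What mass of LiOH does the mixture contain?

n(HCl) = 0.04455 × 0.3371 = 0.01502 mol
Let x = n(LiOH), y = n(NaOH).
Titrant: 1x + 1y = 0.01502;  mass: 23.95x + 40.00y = 0.4624
Solving, x = 8.618 × 10^-3 mol, y = 6.400 × 10^-3 mol
mass of LiOH = 8.618 × 10^-3 × 23.95 = 0.2064 g

0.2064 g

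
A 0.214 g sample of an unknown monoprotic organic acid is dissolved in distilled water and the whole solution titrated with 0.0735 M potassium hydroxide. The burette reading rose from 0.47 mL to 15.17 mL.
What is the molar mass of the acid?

198 g/mol

n(KOH) = 0.0147 L × 0.0735 mol/L = 1.08 × 10^-3 mol
n(HA) = 1.08 × 10^-3 mol (1:1 ratio)
M = m / n = 0.214 g / 1.08 × 10^-3 mol = 198 g/mol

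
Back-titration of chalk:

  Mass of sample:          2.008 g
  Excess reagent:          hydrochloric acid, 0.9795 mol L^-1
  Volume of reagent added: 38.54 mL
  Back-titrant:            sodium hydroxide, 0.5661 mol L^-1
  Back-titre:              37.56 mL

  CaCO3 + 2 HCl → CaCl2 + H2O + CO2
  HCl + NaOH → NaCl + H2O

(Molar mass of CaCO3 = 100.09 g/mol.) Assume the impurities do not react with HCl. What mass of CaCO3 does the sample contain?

0.8251 g

n(HCl) added = 0.03854 × 0.9795 = 0.03775 mol
n(NaOH) used in back-titration = 0.03756 × 0.5661 = 0.02126 mol
n(HCl) left over = 0.02126 mol (1:1 ratio)
n(HCl) consumed by analyte = 0.03775 − 0.02126 = 0.01649 mol
From the 1:2 ratio, n(CaCO3) = 1/2 × 0.01649 = 8.244 × 10^-3 mol
mass of CaCO3 = 8.244 × 10^-3 × 100.09 = 0.8251 g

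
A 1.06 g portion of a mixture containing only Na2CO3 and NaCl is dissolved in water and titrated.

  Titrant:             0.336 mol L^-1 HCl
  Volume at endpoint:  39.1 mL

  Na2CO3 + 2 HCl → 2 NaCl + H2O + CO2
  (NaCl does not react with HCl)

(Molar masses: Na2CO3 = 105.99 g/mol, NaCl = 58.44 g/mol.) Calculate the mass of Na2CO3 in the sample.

0.696 g

n(HCl) = 0.0391 × 0.336 = 0.0131 mol
Let x = n(Na2CO3), y = n(NaCl).
Titrant: 2x = 0.0131;  mass: 105.99x + 58.44y = 1.06
Solving, x = 6.57 × 10^-3 mol, y = 6.22 × 10^-3 mol
mass of Na2CO3 = 6.57 × 10^-3 × 105.99 = 0.696 g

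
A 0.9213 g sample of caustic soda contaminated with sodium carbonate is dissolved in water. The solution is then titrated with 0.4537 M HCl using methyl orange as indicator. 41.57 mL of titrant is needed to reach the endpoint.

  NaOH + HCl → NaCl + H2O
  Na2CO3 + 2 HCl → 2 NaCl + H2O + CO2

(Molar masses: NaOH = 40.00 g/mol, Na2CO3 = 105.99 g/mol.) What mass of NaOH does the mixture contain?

0.2407 g

n(HCl) = 0.04157 × 0.4537 = 0.01886 mol
Let x = n(NaOH), y = n(Na2CO3).
Titrant: 1x + 2y = 0.01886;  mass: 40.00x + 105.99y = 0.9213
Solving, x = 6.018 × 10^-3 mol, y = 6.421 × 10^-3 mol
mass of NaOH = 6.018 × 10^-3 × 40.00 = 0.2407 g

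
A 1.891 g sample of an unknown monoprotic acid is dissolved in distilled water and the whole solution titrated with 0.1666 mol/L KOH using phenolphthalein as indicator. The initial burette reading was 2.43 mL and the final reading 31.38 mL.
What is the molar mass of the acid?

392.1 g/mol

n(KOH) = 0.02895 L × 0.1666 mol/L = 4.823 × 10^-3 mol
n(HA) = 4.823 × 10^-3 mol (1:1 ratio)
M = m / n = 1.891 g / 4.823 × 10^-3 mol = 392.1 g/mol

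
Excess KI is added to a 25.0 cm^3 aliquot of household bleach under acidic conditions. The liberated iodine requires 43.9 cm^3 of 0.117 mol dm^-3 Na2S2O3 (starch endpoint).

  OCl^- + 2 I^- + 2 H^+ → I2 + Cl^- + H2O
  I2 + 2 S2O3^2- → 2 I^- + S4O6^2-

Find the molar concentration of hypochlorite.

0.103 mol/L

n(S2O3^2-) = 0.0439 × 0.117 = 5.14 × 10^-3 mol
n(I2) = n(S2O3^2-)/2 = 2.57 × 10^-3 mol
n(OCl^-) in the aliquot = 2.57 × 10^-3 mol (1:1 ratio)
[OCl^-] = 2.57 × 10^-3 / 0.0250 = 0.103 mol/L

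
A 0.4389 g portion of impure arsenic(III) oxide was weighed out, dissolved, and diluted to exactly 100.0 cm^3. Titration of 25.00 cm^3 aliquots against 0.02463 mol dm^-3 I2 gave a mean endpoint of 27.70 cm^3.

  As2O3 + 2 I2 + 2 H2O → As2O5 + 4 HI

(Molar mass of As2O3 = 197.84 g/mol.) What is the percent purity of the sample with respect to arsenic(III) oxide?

n(I2) per titration = 0.02770 × 0.02463 = 6.823 × 10^-4 mol
From the 1:2 ratio, n(As2O3) in each aliquot = 1/2 × 6.823 × 10^-4 = 3.411 × 10^-4 mol
n(As2O3) in the whole flask = 3.411 × 10^-4 × 100.0/25.00 = 1.365 × 10^-3 mol
mass of As2O3 = 1.365 × 10^-3 × 197.84 = 0.2700 g
% As2O3 = 0.2700 / 0.4389 × 100 = 61.51 %

61.51 %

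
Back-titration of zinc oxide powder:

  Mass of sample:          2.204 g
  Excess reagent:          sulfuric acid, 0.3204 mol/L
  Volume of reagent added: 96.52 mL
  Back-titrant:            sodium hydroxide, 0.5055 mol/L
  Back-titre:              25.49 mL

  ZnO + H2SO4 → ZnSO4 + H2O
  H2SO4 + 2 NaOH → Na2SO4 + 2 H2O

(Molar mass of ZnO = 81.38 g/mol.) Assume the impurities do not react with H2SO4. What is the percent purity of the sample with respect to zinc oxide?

n(H2SO4) added = 0.09652 × 0.3204 = 0.03093 mol
n(NaOH) used in back-titration = 0.02549 × 0.5055 = 0.01289 mol
From the 1:2 ratio, n(H2SO4) left over = 1/2 × 0.01289 = 6.443 × 10^-3 mol
n(H2SO4) consumed by analyte = 0.03093 − 6.443 × 10^-3 = 0.02448 mol
n(ZnO) = 0.02448 mol (1:1 ratio)
mass of ZnO = 0.02448 × 81.38 = 1.992 g
% ZnO = 1.992 / 2.204 × 100 = 90.40 %

90.40 %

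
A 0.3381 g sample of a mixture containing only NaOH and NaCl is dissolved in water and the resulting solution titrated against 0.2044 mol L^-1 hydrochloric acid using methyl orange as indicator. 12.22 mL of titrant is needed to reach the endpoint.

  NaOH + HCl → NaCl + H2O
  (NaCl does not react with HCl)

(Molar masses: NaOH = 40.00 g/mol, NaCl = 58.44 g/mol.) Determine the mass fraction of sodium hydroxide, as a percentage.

n(HCl) = 0.01222 × 0.2044 = 2.498 × 10^-3 mol
Let x = n(NaOH), y = n(NaCl).
Titrant: 1x = 2.498 × 10^-3;  mass: 40.00x + 58.44y = 0.3381
Solving, x = 2.498 × 10^-3 mol, y = 4.076 × 10^-3 mol
mass of NaOH = 2.498 × 10^-3 × 40.00 = 0.09991 g
% NaOH = 0.09991 / 0.3381 × 100 = 29.55 %

29.55 %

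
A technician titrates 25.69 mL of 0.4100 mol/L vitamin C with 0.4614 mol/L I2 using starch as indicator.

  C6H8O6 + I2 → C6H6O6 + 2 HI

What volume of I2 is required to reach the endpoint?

n(C6H8O6) = 0.02569 L × 0.4100 mol/L = 0.01053 mol
n(I2) = 0.01053 mol (1:1 stoichiometry)
V(I2) = 0.01053 mol / 0.4614 mol/L = 0.02283 L = 22.83 mL

22.83 mL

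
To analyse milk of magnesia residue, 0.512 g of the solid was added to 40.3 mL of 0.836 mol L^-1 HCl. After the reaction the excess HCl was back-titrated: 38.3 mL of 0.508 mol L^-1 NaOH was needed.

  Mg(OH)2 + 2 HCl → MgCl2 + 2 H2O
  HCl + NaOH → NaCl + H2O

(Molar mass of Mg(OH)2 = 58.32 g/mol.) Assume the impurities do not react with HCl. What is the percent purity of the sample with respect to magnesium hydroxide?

n(HCl) added = 0.0403 × 0.836 = 0.0337 mol
n(NaOH) used in back-titration = 0.0383 × 0.508 = 0.0195 mol
n(HCl) left over = 0.0195 mol (1:1 ratio)
n(HCl) consumed by analyte = 0.0337 − 0.0195 = 0.0142 mol
From the 1:2 ratio, n(Mg(OH)2) = 1/2 × 0.0142 = 7.12 × 10^-3 mol
mass of Mg(OH)2 = 7.12 × 10^-3 × 58.32 = 0.415 g
% Mg(OH)2 = 0.415 / 0.512 × 100 = 81.1 %

81.1 %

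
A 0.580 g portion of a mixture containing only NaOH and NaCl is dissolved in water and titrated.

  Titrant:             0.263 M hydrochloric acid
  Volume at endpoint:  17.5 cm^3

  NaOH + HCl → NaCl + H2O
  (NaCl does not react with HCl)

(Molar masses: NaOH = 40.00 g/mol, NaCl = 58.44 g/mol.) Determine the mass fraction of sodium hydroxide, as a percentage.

31.7 %

n(HCl) = 0.0175 × 0.263 = 4.60 × 10^-3 mol
Let x = n(NaOH), y = n(NaCl).
Titrant: 1x = 4.60 × 10^-3;  mass: 40.00x + 58.44y = 0.580
Solving, x = 4.60 × 10^-3 mol, y = 6.77 × 10^-3 mol
mass of NaOH = 4.60 × 10^-3 × 40.00 = 0.184 g
% NaOH = 0.184 / 0.580 × 100 = 31.7 %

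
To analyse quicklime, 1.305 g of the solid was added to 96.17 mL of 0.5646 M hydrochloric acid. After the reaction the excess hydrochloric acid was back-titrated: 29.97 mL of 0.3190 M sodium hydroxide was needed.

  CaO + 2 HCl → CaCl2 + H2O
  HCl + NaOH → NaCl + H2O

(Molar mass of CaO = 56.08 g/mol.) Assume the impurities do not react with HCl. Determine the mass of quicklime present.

n(HCl) added = 0.09617 × 0.5646 = 0.05430 mol
n(NaOH) used in back-titration = 0.02997 × 0.3190 = 9.560 × 10^-3 mol
n(HCl) left over = 9.560 × 10^-3 mol (1:1 ratio)
n(HCl) consumed by analyte = 0.05430 − 9.560 × 10^-3 = 0.04474 mol
From the 1:2 ratio, n(CaO) = 1/2 × 0.04474 = 0.02237 mol
mass of CaO = 0.02237 × 56.08 = 1.254 g

1.254 g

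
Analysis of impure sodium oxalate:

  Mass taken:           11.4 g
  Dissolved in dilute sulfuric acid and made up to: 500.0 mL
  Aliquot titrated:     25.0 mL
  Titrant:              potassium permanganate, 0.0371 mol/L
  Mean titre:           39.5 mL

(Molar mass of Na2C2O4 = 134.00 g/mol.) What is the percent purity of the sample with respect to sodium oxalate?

2 MnO4^- + 5 C2O4^2- + 16 H^+ → 2 Mn^2+ + 10 CO2 + 8 H2O
n(KMnO4) per titration = 0.0395 × 0.0371 = 1.47 × 10^-3 mol
From the 5:2 ratio, n(Na2C2O4) in each aliquot = 5/2 × 1.47 × 10^-3 = 3.66 × 10^-3 mol
n(Na2C2O4) in the whole flask = 3.66 × 10^-3 × 500.0/25.0 = 0.0733 mol
mass of Na2C2O4 = 0.0733 × 134.00 = 9.82 g
% Na2C2O4 = 9.82 / 11.4 × 100 = 86.1 %

86.1 %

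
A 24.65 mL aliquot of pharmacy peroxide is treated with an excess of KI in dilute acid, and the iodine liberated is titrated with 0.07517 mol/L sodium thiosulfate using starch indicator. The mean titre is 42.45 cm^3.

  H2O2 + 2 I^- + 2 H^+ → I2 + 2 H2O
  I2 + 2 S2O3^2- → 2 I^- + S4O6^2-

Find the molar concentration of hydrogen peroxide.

n(S2O3^2-) = 0.04245 × 0.07517 = 3.191 × 10^-3 mol
n(I2) = n(S2O3^2-)/2 = 1.595 × 10^-3 mol
n(H2O2) in the aliquot = 1.595 × 10^-3 mol (1:1 ratio)
[H2O2] = 1.595 × 10^-3 / 0.02465 = 0.06473 mol/L

0.06473 mol/L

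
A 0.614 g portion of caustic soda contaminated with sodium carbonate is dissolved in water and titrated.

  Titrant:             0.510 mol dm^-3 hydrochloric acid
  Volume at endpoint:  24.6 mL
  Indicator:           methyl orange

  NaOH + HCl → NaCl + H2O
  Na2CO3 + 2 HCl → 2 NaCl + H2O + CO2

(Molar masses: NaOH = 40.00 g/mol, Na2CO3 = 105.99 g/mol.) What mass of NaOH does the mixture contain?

0.157 g

n(HCl) = 0.0246 × 0.510 = 0.0125 mol
Let x = n(NaOH), y = n(Na2CO3).
Titrant: 1x + 2y = 0.0125;  mass: 40.00x + 105.99y = 0.614
Solving, x = 3.91 × 10^-3 mol, y = 4.32 × 10^-3 mol
mass of NaOH = 3.91 × 10^-3 × 40.00 = 0.157 g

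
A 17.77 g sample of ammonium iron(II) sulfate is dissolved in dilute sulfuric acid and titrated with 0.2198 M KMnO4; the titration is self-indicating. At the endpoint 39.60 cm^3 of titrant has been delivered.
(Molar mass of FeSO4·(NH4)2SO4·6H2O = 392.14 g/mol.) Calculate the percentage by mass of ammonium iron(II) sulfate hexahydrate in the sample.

MnO4^- + 5 Fe^2+ + 8 H^+ → Mn^2+ + 5 Fe^3+ + 4 H2O
n(KMnO4) = 0.03960 L × 0.2198 mol/L = 8.704 × 10^-3 mol
From the 5:1 ratio, n(FeSO4·(NH4)2SO4·6H2O) = 5/1 × 8.704 × 10^-3 = 0.04352 mol
mass of FeSO4·(NH4)2SO4·6H2O = 0.04352 × 392.14 g/mol = 17.07 g
% FeSO4·(NH4)2SO4·6H2O = 17.07 / 17.77 × 100 = 96.04 %

96.04 %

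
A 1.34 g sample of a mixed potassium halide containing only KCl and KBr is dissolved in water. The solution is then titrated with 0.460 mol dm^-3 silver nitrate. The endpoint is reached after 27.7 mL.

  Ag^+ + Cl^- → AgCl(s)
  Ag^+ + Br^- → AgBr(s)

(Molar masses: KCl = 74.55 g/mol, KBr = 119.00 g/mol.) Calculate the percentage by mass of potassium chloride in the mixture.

n(AgNO3) = 0.0277 × 0.460 = 0.0127 mol
Let x = n(KCl), y = n(KBr).
Titrant: 1x + 1y = 0.0127;  mass: 74.55x + 119.00y = 1.34
Solving, x = 3.97 × 10^-3 mol, y = 8.78 × 10^-3 mol
mass of KCl = 3.97 × 10^-3 × 74.55 = 0.296 g
% KCl = 0.296 / 1.34 × 100 = 22.1 %

22.1 %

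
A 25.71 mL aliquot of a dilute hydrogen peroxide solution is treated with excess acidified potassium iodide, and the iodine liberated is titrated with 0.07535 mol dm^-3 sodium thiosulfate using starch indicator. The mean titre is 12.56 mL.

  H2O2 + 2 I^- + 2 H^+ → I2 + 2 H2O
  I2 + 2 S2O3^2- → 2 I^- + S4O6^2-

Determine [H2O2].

n(S2O3^2-) = 0.01256 × 0.07535 = 9.464 × 10^-4 mol
n(I2) = n(S2O3^2-)/2 = 4.732 × 10^-4 mol
n(H2O2) in the aliquot = 4.732 × 10^-4 mol (1:1 ratio)
[H2O2] = 4.732 × 10^-4 / 0.02571 = 0.01841 mol/L

0.01841 mol/L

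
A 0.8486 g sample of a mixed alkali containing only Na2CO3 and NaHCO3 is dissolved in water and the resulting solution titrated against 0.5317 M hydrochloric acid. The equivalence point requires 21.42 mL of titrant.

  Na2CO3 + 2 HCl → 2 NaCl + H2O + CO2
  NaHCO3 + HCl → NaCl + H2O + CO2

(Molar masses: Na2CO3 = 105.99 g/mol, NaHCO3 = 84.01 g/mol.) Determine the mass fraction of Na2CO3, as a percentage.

n(HCl) = 0.02142 × 0.5317 = 0.01139 mol
Let x = n(Na2CO3), y = n(NaHCO3).
Titrant: 2x + 1y = 0.01139;  mass: 105.99x + 84.01y = 0.8486
Solving, x = 1.744 × 10^-3 mol, y = 7.901 × 10^-3 mol
mass of Na2CO3 = 1.744 × 10^-3 × 105.99 = 0.1849 g
% Na2CO3 = 0.1849 / 0.8486 × 100 = 21.78 %

21.78 %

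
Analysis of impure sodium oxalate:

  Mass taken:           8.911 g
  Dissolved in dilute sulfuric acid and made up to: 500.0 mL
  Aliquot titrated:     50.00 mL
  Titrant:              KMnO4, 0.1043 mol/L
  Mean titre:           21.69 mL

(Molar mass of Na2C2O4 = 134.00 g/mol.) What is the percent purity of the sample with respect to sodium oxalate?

85.05 %

2 MnO4^- + 5 C2O4^2- + 16 H^+ → 2 Mn^2+ + 10 CO2 + 8 H2O
n(KMnO4) per titration = 0.02169 × 0.1043 = 2.262 × 10^-3 mol
From the 5:2 ratio, n(Na2C2O4) in each aliquot = 5/2 × 2.262 × 10^-3 = 5.656 × 10^-3 mol
n(Na2C2O4) in the whole flask = 5.656 × 10^-3 × 500.0/50.00 = 0.05656 mol
mass of Na2C2O4 = 0.05656 × 134.00 = 7.579 g
% Na2C2O4 = 7.579 / 8.911 × 100 = 85.05 %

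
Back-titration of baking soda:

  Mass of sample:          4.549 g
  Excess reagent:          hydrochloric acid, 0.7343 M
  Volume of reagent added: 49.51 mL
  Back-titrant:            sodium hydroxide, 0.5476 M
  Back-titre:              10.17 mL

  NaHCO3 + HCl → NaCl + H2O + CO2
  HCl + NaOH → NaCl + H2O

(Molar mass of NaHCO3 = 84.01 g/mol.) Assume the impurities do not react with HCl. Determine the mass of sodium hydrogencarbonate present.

2.586 g

n(HCl) added = 0.04951 × 0.7343 = 0.03636 mol
n(NaOH) used in back-titration = 0.01017 × 0.5476 = 5.569 × 10^-3 mol
n(HCl) left over = 5.569 × 10^-3 mol (1:1 ratio)
n(HCl) consumed by analyte = 0.03636 − 5.569 × 10^-3 = 0.03079 mol
n(NaHCO3) = 0.03079 mol (1:1 ratio)
mass of NaHCO3 = 0.03079 × 84.01 = 2.586 g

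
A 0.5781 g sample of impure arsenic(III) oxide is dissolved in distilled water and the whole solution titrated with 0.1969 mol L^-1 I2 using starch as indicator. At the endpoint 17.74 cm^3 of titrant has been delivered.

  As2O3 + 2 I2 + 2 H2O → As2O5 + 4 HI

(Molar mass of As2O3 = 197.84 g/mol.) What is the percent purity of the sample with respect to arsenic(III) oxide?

59.77 %

n(I2) = 0.01774 L × 0.1969 mol/L = 3.493 × 10^-3 mol
From the 1:2 ratio, n(As2O3) = 1/2 × 3.493 × 10^-3 = 1.747 × 10^-3 mol
mass of As2O3 = 1.747 × 10^-3 × 197.84 g/mol = 0.3455 g
% As2O3 = 0.3455 / 0.5781 × 100 = 59.77 %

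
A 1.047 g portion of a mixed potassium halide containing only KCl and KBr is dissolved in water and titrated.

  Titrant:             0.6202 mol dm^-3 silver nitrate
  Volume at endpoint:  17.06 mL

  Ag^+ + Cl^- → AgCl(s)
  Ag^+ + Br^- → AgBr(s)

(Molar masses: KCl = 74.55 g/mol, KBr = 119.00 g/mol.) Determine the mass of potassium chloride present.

0.3557 g

n(AgNO3) = 0.01706 × 0.6202 = 0.01058 mol
Let x = n(KCl), y = n(KBr).
Titrant: 1x + 1y = 0.01058;  mass: 74.55x + 119.00y = 1.047
Solving, x = 4.771 × 10^-3 mol, y = 5.809 × 10^-3 mol
mass of KCl = 4.771 × 10^-3 × 74.55 = 0.3557 g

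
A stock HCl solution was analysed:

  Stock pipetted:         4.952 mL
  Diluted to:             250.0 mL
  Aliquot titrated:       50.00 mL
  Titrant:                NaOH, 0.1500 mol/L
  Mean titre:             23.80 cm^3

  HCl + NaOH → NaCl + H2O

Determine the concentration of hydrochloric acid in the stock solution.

n(NaOH) = 0.02380 × 0.1500 = 3.570 × 10^-3 mol
n(HCl) in the aliquot = 3.570 × 10^-3 mol (1:1 ratio)
[HCl]_dilute = 3.570 × 10^-3 / 0.05000 = 0.07140 mol/L
Dilution factor = 250.0 / 4.952 = 50.48
[HCl]_stock = 0.07140 × 50.48 = 3.605 mol/L

3.605 mol/L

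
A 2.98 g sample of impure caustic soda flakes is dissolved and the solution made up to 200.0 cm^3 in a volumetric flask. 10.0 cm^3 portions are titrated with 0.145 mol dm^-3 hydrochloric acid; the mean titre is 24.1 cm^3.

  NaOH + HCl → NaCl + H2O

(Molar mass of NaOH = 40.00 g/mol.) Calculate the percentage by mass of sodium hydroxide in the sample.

93.8 %

n(HCl) per titration = 0.0241 × 0.145 = 3.49 × 10^-3 mol
n(NaOH) in each aliquot = 3.49 × 10^-3 mol (1:1 ratio)
n(NaOH) in the whole flask = 3.49 × 10^-3 × 200.0/10.0 = 0.0699 mol
mass of NaOH = 0.0699 × 40.00 = 2.80 g
% NaOH = 2.80 / 2.98 × 100 = 93.8 %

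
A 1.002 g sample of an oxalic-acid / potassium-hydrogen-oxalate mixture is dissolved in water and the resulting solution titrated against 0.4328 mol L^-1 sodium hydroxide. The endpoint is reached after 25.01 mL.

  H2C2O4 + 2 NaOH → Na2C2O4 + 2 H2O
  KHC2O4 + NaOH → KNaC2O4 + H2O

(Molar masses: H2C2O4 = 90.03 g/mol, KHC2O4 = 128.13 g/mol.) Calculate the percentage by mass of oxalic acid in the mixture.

n(NaOH) = 0.02501 × 0.4328 = 0.01082 mol
Let x = n(H2C2O4), y = n(KHC2O4).
Titrant: 2x + 1y = 0.01082;  mass: 90.03x + 128.13y = 1.002
Solving, x = 2.316 × 10^-3 mol, y = 6.193 × 10^-3 mol
mass of H2C2O4 = 2.316 × 10^-3 × 90.03 = 0.2085 g
% H2C2O4 = 0.2085 / 1.002 × 100 = 20.81 %

20.81 %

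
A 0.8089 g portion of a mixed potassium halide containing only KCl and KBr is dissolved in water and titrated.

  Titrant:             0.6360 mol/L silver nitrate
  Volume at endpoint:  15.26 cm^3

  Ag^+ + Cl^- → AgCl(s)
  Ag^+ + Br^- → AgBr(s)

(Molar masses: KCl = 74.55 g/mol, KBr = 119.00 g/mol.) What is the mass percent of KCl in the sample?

71.75 %

n(AgNO3) = 0.01526 × 0.6360 = 9.705 × 10^-3 mol
Let x = n(KCl), y = n(KBr).
Titrant: 1x + 1y = 9.705 × 10^-3;  mass: 74.55x + 119.00y = 0.8089
Solving, x = 7.785 × 10^-3 mol, y = 1.920 × 10^-3 mol
mass of KCl = 7.785 × 10^-3 × 74.55 = 0.5804 g
% KCl = 0.5804 / 0.8089 × 100 = 71.75 %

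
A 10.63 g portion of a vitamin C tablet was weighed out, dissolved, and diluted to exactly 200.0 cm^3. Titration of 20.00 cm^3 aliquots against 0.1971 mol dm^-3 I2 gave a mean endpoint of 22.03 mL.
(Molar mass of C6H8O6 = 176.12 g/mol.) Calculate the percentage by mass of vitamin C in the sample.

71.94 %

C6H8O6 + I2 → C6H6O6 + 2 HI
n(I2) per titration = 0.02203 × 0.1971 = 4.342 × 10^-3 mol
n(C6H8O6) in each aliquot = 4.342 × 10^-3 mol (1:1 ratio)
n(C6H8O6) in the whole flask = 4.342 × 10^-3 × 200.0/20.00 = 0.04342 mol
mass of C6H8O6 = 0.04342 × 176.12 = 7.647 g
% C6H8O6 = 7.647 / 10.63 × 100 = 71.94 %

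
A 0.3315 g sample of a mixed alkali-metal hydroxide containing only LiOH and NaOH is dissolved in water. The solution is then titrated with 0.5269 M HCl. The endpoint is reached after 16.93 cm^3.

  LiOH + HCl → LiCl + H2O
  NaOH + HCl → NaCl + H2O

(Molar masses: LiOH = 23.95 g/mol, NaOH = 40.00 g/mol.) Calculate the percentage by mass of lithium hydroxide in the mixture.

11.40 %

n(HCl) = 0.01693 × 0.5269 = 8.920 × 10^-3 mol
Let x = n(LiOH), y = n(NaOH).
Titrant: 1x + 1y = 8.920 × 10^-3;  mass: 23.95x + 40.00y = 0.3315
Solving, x = 1.577 × 10^-3 mol, y = 7.343 × 10^-3 mol
mass of LiOH = 1.577 × 10^-3 × 23.95 = 0.03778 g
% LiOH = 0.03778 / 0.3315 × 100 = 11.40 %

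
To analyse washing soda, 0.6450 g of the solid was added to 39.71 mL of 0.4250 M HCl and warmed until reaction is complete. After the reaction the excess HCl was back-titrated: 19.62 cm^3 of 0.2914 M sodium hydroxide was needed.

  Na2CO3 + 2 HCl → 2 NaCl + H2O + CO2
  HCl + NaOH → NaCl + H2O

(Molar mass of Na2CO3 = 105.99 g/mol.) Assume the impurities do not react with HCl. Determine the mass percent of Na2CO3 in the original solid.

n(HCl) added = 0.03971 × 0.4250 = 0.01688 mol
n(NaOH) used in back-titration = 0.01962 × 0.2914 = 5.717 × 10^-3 mol
n(HCl) left over = 5.717 × 10^-3 mol (1:1 ratio)
n(HCl) consumed by analyte = 0.01688 − 5.717 × 10^-3 = 0.01116 mol
From the 1:2 ratio, n(Na2CO3) = 1/2 × 0.01116 = 5.580 × 10^-3 mol
mass of Na2CO3 = 5.580 × 10^-3 × 105.99 = 0.5914 g
% Na2CO3 = 0.5914 / 0.6450 × 100 = 91.69 %

91.69 %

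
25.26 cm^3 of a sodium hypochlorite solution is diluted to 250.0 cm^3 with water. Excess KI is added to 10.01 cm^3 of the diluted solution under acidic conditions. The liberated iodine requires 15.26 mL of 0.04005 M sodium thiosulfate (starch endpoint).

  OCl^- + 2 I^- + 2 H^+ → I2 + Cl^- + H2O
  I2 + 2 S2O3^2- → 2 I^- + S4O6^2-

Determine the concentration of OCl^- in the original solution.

0.3021 M

n(S2O3^2-) = 0.01526 × 0.04005 = 6.112 × 10^-4 mol
n(I2) = n(S2O3^2-)/2 = 3.056 × 10^-4 mol
n(OCl^-) in the aliquot = 3.056 × 10^-4 mol (1:1 ratio)
[OCl^-]_dilute = 3.056 × 10^-4 / 0.01001 = 0.03053 mol/L
[OCl^-]_original = 0.03053 × 250.0/25.26 = 0.3021 mol/L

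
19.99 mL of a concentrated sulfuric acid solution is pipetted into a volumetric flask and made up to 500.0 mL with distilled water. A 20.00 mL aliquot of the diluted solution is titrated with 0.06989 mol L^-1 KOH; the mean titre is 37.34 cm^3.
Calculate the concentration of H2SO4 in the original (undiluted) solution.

H2SO4 + 2 KOH → K2SO4 + 2 H2O
n(KOH) = 0.03734 × 0.06989 = 2.610 × 10^-3 mol
From the 1:2 ratio, n(H2SO4) in the aliquot = 1/2 × 2.610 × 10^-3 = 1.305 × 10^-3 mol
[H2SO4]_dilute = 1.305 × 10^-3 / 0.02000 = 0.06524 mol/L
Dilution factor = 500.0 / 19.99 = 25.01
[H2SO4]_stock = 0.06524 × 25.01 = 1.632 mol/L

1.632 mol/L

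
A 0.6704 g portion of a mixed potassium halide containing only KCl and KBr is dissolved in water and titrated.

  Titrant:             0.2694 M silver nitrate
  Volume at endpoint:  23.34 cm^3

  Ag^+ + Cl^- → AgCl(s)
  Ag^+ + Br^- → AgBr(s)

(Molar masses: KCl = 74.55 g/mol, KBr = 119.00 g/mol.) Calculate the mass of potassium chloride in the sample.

0.1306 g

n(AgNO3) = 0.02334 × 0.2694 = 6.288 × 10^-3 mol
Let x = n(KCl), y = n(KBr).
Titrant: 1x + 1y = 6.288 × 10^-3;  mass: 74.55x + 119.00y = 0.6704
Solving, x = 1.751 × 10^-3 mol, y = 4.536 × 10^-3 mol
mass of KCl = 1.751 × 10^-3 × 74.55 = 0.1306 g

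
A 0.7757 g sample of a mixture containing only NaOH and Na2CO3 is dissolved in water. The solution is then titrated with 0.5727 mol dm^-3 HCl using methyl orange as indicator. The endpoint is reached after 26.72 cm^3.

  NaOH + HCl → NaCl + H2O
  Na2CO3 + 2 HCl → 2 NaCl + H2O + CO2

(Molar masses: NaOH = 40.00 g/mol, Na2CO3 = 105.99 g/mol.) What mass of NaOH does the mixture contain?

n(HCl) = 0.02672 × 0.5727 = 0.01530 mol
Let x = n(NaOH), y = n(Na2CO3).
Titrant: 1x + 2y = 0.01530;  mass: 40.00x + 105.99y = 0.7757
Solving, x = 2.713 × 10^-3 mol, y = 6.295 × 10^-3 mol
mass of NaOH = 2.713 × 10^-3 × 40.00 = 0.1085 g

0.1085 g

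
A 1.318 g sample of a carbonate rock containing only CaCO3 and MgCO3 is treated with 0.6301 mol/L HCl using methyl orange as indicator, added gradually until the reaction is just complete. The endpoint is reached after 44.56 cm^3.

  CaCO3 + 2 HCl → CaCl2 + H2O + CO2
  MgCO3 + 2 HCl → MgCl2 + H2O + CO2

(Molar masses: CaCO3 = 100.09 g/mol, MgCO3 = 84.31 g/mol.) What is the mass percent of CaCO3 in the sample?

n(HCl) = 0.04456 × 0.6301 = 0.02808 mol
Let x = n(CaCO3), y = n(MgCO3).
Titrant: 2x + 2y = 0.02808;  mass: 100.09x + 84.31y = 1.318
Solving, x = 8.517 × 10^-3 mol, y = 5.521 × 10^-3 mol
mass of CaCO3 = 8.517 × 10^-3 × 100.09 = 0.8525 g
% CaCO3 = 0.8525 / 1.318 × 100 = 64.68 %

64.68 %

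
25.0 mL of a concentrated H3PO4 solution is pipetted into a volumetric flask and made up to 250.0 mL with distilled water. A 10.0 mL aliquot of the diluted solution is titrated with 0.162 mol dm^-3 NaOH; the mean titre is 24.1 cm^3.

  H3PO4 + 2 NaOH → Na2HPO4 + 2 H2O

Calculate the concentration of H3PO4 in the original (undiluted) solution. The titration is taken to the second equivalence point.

1.95 mol/L

n(NaOH) = 0.0241 × 0.162 = 3.90 × 10^-3 mol
From the 1:2 ratio, n(H3PO4) in the aliquot = 1/2 × 3.90 × 10^-3 = 1.95 × 10^-3 mol
[H3PO4]_dilute = 1.95 × 10^-3 / 0.0100 = 0.195 mol/L
Dilution factor = 250.0 / 25.0 = 10.00
[H3PO4]_stock = 0.195 × 10.00 = 1.95 mol/L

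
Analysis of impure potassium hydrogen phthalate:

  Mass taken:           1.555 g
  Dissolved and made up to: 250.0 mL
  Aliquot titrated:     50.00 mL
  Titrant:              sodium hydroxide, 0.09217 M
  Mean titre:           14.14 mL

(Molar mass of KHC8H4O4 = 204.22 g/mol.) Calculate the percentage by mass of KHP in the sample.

KHC8H4O4 + NaOH → KNaC8H4O4 + H2O
n(NaOH) per titration = 0.01414 × 0.09217 = 1.303 × 10^-3 mol
n(KHC8H4O4) in each aliquot = 1.303 × 10^-3 mol (1:1 ratio)
n(KHC8H4O4) in the whole flask = 1.303 × 10^-3 × 250.0/50.00 = 6.516 × 10^-3 mol
mass of KHC8H4O4 = 6.516 × 10^-3 × 204.22 = 1.331 g
% KHC8H4O4 = 1.331 / 1.555 × 100 = 85.58 %

85.58 %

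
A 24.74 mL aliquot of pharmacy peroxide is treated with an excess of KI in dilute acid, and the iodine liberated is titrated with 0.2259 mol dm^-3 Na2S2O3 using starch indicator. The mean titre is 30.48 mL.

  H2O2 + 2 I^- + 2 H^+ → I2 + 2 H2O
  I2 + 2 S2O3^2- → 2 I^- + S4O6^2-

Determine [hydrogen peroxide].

n(S2O3^2-) = 0.03048 × 0.2259 = 6.885 × 10^-3 mol
n(I2) = n(S2O3^2-)/2 = 3.443 × 10^-3 mol
n(H2O2) in the aliquot = 3.443 × 10^-3 mol (1:1 ratio)
[H2O2] = 3.443 × 10^-3 / 0.02474 = 0.1392 mol/L

0.1392 mol/L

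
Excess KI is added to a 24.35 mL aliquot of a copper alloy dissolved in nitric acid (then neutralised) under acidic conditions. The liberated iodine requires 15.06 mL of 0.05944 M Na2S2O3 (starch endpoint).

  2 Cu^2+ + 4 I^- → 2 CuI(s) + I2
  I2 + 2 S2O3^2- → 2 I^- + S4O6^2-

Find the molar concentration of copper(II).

0.03676 M

n(S2O3^2-) = 0.01506 × 0.05944 = 8.952 × 10^-4 mol
n(I2) = n(S2O3^2-)/2 = 4.476 × 10^-4 mol
From the 2:1 ratio, n(Cu2+) in the aliquot = 2/1 × 4.476 × 10^-4 = 8.952 × 10^-4 mol
[Cu2+] = 8.952 × 10^-4 / 0.02435 = 0.03676 mol/L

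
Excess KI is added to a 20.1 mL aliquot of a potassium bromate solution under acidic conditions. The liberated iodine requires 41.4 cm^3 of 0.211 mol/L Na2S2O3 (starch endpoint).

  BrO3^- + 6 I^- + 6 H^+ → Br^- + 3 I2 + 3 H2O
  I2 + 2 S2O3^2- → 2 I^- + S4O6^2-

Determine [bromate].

n(S2O3^2-) = 0.0414 × 0.211 = 8.74 × 10^-3 mol
n(I2) = n(S2O3^2-)/2 = 4.37 × 10^-3 mol
From the 1:3 ratio, n(BrO3^-) in the aliquot = 1/3 × 4.37 × 10^-3 = 1.46 × 10^-3 mol
[BrO3^-] = 1.46 × 10^-3 / 0.0201 = 0.0724 mol/L

0.0724 mol/L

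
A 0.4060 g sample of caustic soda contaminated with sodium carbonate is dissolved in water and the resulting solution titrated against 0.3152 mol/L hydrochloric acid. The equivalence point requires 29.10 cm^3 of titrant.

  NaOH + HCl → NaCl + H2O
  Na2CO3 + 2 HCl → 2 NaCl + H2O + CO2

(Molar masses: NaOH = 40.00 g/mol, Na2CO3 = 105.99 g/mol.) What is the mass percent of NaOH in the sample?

n(HCl) = 0.02910 × 0.3152 = 9.172 × 10^-3 mol
Let x = n(NaOH), y = n(Na2CO3).
Titrant: 1x + 2y = 9.172 × 10^-3;  mass: 40.00x + 105.99y = 0.4060
Solving, x = 6.163 × 10^-3 mol, y = 1.505 × 10^-3 mol
mass of NaOH = 6.163 × 10^-3 × 40.00 = 0.2465 g
% NaOH = 0.2465 / 0.4060 × 100 = 60.72 %

60.72 %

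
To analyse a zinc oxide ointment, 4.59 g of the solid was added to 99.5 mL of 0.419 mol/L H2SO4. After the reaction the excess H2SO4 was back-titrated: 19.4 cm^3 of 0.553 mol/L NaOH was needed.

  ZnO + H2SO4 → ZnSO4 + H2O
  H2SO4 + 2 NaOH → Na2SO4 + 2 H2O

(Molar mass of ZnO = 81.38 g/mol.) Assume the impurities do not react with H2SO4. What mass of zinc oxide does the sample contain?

n(H2SO4) added = 0.0995 × 0.419 = 0.0417 mol
n(NaOH) used in back-titration = 0.0194 × 0.553 = 0.0107 mol
From the 1:2 ratio, n(H2SO4) left over = 1/2 × 0.0107 = 5.36 × 10^-3 mol
n(H2SO4) consumed by analyte = 0.0417 − 5.36 × 10^-3 = 0.0363 mol
n(ZnO) = 0.0363 mol (1:1 ratio)
mass of ZnO = 0.0363 × 81.38 = 2.96 g

2.96 g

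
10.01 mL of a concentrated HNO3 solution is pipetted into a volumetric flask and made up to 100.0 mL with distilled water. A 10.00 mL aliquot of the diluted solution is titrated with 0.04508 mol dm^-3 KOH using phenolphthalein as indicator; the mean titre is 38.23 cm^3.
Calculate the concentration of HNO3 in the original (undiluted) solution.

1.722 mol/L

HNO3 + KOH → KNO3 + H2O
n(KOH) = 0.03823 × 0.04508 = 1.723 × 10^-3 mol
n(HNO3) in the aliquot = 1.723 × 10^-3 mol (1:1 ratio)
[HNO3]_dilute = 1.723 × 10^-3 / 0.01000 = 0.1723 mol/L
Dilution factor = 100.0 / 10.01 = 9.990
[HNO3]_stock = 0.1723 × 9.990 = 1.722 mol/L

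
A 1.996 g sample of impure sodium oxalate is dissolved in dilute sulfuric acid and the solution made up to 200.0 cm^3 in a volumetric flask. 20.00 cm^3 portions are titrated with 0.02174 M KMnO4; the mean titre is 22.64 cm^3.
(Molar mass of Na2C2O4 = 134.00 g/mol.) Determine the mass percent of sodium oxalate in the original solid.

82.61 %

2 MnO4^- + 5 C2O4^2- + 16 H^+ → 2 Mn^2+ + 10 CO2 + 8 H2O
n(KMnO4) per titration = 0.02264 × 0.02174 = 4.922 × 10^-4 mol
From the 5:2 ratio, n(Na2C2O4) in each aliquot = 5/2 × 4.922 × 10^-4 = 1.230 × 10^-3 mol
n(Na2C2O4) in the whole flask = 1.230 × 10^-3 × 200.0/20.00 = 0.01230 mol
mass of Na2C2O4 = 0.01230 × 134.00 = 1.649 g
% Na2C2O4 = 1.649 / 1.996 × 100 = 82.61 %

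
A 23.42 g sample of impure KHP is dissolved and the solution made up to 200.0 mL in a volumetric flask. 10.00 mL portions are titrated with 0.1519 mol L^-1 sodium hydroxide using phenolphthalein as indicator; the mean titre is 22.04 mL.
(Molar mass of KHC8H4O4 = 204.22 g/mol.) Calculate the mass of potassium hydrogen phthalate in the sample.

KHC8H4O4 + NaOH → KNaC8H4O4 + H2O
n(NaOH) per titration = 0.02204 × 0.1519 = 3.348 × 10^-3 mol
n(KHC8H4O4) in each aliquot = 3.348 × 10^-3 mol (1:1 ratio)
n(KHC8H4O4) in the whole flask = 3.348 × 10^-3 × 200.0/10.00 = 0.06696 mol
mass of KHC8H4O4 = 0.06696 × 204.22 = 13.67 g

13.67 g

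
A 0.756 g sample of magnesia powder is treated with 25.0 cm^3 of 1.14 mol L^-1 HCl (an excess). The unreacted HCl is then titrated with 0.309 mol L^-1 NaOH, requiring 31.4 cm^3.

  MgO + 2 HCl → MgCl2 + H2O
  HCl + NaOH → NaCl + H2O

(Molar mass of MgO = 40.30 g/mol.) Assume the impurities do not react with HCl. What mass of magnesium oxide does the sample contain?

0.379 g

n(HCl) added = 0.0250 × 1.14 = 0.0285 mol
n(NaOH) used in back-titration = 0.0314 × 0.309 = 9.70 × 10^-3 mol
n(HCl) left over = 9.70 × 10^-3 mol (1:1 ratio)
n(HCl) consumed by analyte = 0.0285 − 9.70 × 10^-3 = 0.0188 mol
From the 1:2 ratio, n(MgO) = 1/2 × 0.0188 = 9.40 × 10^-3 mol
mass of MgO = 9.40 × 10^-3 × 40.30 = 0.379 g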